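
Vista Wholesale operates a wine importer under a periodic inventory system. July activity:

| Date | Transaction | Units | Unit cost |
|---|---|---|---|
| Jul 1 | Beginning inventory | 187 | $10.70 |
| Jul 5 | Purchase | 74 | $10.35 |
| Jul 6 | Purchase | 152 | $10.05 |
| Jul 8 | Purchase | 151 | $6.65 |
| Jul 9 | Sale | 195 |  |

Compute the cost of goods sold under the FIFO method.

Jul 9, 195 sold [FIFO — oldest first]: 187 @ $10.70 + 8 @ $10.35 = $2,083.70
Ending inventory: 66 @ $10.35 + 152 @ $10.05 + 151 @ $6.65 = $3,214.85

COGS = $2,083.70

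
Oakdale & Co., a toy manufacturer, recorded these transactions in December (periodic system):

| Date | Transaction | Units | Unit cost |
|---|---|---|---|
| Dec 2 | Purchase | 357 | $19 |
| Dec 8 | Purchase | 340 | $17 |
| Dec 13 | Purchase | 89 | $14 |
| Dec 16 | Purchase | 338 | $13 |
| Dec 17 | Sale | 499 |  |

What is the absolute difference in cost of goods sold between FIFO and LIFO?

$2,333

FIFO COGS: 357 @ $19 + 142 @ $17 = $9,197
LIFO COGS: 338 @ $13 + 89 @ $14 + 72 @ $17 = $6,864
Difference = |$9,197 − $6,864| = $2,333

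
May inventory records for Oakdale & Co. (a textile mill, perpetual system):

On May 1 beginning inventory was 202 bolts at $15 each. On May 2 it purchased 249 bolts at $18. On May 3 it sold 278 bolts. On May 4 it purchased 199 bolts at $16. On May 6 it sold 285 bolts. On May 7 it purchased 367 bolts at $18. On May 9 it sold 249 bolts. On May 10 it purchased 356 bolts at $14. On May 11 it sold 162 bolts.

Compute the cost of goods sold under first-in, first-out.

COGS = $16,528

May 3, 278 sold [FIFO — oldest first]: 202 @ $15 + 76 @ $18 = $4,398
May 6, 285 sold [FIFO — oldest first]: 173 @ $18 + 112 @ $16 = $4,906
May 9, 249 sold [FIFO — oldest first]: 87 @ $16 + 162 @ $18 = $4,308
May 11, 162 sold [FIFO — oldest first]: 162 @ $18 = $2,916
Total COGS = $4,398 + $4,906 + $4,308 + $2,916 = $16,528
Ending inventory: 43 @ $18 + 356 @ $14 = $5,758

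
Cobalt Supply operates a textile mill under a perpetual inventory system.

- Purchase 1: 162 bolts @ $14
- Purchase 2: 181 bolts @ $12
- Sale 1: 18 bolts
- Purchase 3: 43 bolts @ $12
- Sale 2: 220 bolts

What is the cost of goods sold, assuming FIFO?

Sale 1 (18) [FIFO — oldest first]: 18 @ $14 = $252
Sale 2 (220) [FIFO — oldest first]: 144 @ $14 + 76 @ $12 = $2,928
Total COGS = $252 + $2,928 = $3,180
Ending inventory: 105 @ $12 + 43 @ $12 = $1,776
Check: goods available $4,956 = COGS $3,180 + ending $1,776

COGS = $3,180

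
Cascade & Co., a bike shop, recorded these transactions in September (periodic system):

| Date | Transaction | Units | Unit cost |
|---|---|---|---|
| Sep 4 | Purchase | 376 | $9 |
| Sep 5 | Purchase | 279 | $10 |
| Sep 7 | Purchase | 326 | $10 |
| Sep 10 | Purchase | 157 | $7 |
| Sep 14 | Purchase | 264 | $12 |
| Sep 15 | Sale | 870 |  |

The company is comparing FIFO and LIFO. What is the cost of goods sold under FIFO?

FIFO COGS: 376 @ $9 + 279 @ $10 + 215 @ $10 = $8,324
LIFO COGS: 264 @ $12 + 157 @ $7 + 326 @ $10 + 123 @ $10 = $8,757

COGS = $8,324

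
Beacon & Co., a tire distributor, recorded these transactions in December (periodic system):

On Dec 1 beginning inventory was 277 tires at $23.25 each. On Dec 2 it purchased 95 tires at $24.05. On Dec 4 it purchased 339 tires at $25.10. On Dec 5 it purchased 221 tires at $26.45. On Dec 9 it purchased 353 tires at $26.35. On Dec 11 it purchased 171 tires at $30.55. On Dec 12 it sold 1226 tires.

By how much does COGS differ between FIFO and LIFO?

FIFO COGS: 277 @ $23.25 + 95 @ $24.05 + 339 @ $25.10 + 221 @ $26.45 + 294 @ $26.35 = $30,826.25
LIFO COGS: 171 @ $30.55 + 353 @ $26.35 + 221 @ $26.45 + 339 @ $25.10 + 95 @ $24.05 + 47 @ $23.25 = $32,257.45
Difference = |$30,826.25 − $32,257.45| = $1,431.20

$1,431.20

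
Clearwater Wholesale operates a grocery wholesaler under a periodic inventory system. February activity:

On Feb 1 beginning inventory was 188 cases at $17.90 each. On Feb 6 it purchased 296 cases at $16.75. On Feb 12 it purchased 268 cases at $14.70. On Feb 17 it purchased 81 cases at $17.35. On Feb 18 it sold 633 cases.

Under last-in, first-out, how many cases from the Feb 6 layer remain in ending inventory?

Feb 18, 633 sold [LIFO — newest first]: 81 @ $17.35 + 268 @ $14.70 + 284 @ $16.75 = $10,101.95
Ending inventory: 188 @ $17.90 + 12 @ $16.75 = $3,566.20

12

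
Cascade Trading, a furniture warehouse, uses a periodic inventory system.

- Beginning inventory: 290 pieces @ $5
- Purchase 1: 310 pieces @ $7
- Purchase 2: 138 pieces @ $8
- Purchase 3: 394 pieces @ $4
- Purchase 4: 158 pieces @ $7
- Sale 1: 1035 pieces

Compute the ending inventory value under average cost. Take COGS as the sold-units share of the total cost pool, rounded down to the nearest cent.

Ending inventory = $1,463.98

Sale 1, sell 1035: 1035/1290 × $7,406.00 → $5,942.02
Ending inventory (cost pool remaining) = $1,463.98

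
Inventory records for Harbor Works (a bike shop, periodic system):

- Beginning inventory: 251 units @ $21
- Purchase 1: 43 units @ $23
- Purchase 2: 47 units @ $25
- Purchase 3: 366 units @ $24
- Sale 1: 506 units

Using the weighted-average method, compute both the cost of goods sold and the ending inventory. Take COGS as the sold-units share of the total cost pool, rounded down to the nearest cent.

COGS = $11,607.94; ending inventory = $4,611.06

Sale 1, sell 506: 506/707 × $16,219.00 → $11,607.94
Ending inventory (cost pool remaining) = $4,611.06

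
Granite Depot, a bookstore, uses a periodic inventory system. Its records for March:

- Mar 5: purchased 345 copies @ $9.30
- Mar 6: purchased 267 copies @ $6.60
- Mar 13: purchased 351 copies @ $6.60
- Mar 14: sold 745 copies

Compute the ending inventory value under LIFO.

Ending inventory = $2,027.40

Mar 14, 745 sold [LIFO — newest first]: 351 @ $6.60 + 267 @ $6.60 + 127 @ $9.30 = $5,259.90
Ending inventory: 218 @ $9.30 = $2,027.40
Check: goods available $7,287.30 = COGS $5,259.90 + ending $2,027.40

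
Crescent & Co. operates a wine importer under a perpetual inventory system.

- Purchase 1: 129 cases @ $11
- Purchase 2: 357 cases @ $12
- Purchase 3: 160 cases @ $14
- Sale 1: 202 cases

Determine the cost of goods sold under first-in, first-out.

COGS = $2,295

Sale 1 (202) [FIFO — oldest first]: 129 @ $11 + 73 @ $12 = $2,295
Ending inventory: 284 @ $12 + 160 @ $14 = $5,648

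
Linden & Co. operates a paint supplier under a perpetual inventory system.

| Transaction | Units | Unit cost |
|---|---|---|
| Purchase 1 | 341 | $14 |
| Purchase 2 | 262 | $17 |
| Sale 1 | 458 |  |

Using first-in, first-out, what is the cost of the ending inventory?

Ending inventory = $2,465

Sale 1 (458) [FIFO — oldest first]: 341 @ $14 + 117 @ $17 = $6,763
Ending inventory: 145 @ $17 = $2,465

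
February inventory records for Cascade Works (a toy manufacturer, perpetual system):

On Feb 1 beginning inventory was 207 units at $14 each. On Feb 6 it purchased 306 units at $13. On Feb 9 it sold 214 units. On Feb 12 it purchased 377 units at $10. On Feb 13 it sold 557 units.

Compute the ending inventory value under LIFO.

Feb 9, 214 sold [LIFO — newest first]: 214 @ $13 = $2,782
Feb 13, 557 sold [LIFO — newest first]: 377 @ $10 + 92 @ $13 + 88 @ $14 = $6,198
Total COGS = $2,782 + $6,198 = $8,980
Ending inventory: 119 @ $14 = $1,666
Check: goods available $10,646 = COGS $8,980 + ending $1,666

Ending inventory = $1,666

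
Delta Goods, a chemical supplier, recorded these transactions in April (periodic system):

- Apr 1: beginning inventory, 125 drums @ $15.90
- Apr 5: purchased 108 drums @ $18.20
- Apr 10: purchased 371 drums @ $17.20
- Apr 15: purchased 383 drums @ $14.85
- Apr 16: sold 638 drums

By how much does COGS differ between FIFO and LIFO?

FIFO COGS: 125 @ $15.90 + 108 @ $18.20 + 371 @ $17.20 + 34 @ $14.85 = $10,839.20
LIFO COGS: 383 @ $14.85 + 255 @ $17.20 = $10,073.55
Difference = |$10,839.20 − $10,073.55| = $765.65

$765.65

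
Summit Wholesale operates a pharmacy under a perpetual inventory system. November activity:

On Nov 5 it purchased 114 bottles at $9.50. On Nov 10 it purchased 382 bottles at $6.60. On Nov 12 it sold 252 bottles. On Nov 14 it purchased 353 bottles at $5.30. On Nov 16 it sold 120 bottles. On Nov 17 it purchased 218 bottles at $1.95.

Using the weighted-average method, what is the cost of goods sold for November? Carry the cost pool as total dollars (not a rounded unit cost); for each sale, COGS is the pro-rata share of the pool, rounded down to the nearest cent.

After Nov 5: 114 on hand, pool $1,083.00 (≈ $9.5000 each)
After Nov 10: 496 on hand, pool $3,604.20 (≈ $7.2665 each)
Nov 12, sell 252: 252/496 × $3,604.20 → $1,831.16
After Nov 14: 597 on hand, pool $3,643.94 (≈ $6.1038 each)
Nov 16, sell 120: 120/597 × $3,643.94 → $732.45
After Nov 17: 695 on hand, pool $3,336.59 (≈ $4.8008 each)
Total COGS = $1,831.16 + $732.45 = $2,563.61
Ending inventory (cost pool remaining) = $3,336.59
Check: goods available $5,900.20 = COGS $2,563.61 + ending $3,336.59

COGS = $2,563.61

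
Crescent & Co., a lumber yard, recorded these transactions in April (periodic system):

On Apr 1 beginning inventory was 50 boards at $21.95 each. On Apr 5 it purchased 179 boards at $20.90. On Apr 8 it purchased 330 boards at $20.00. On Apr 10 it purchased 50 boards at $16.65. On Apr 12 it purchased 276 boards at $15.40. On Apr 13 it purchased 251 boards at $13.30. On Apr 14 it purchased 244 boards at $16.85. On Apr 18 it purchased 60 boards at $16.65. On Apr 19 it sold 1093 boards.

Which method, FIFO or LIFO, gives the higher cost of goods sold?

FIFO COGS: 50 @ $21.95 + 179 @ $20.90 + 330 @ $20.00 + 50 @ $16.65 + 276 @ $15.40 + 208 @ $13.30 = $19,287.90
LIFO COGS: 60 @ $16.65 + 244 @ $16.85 + 251 @ $13.30 + 276 @ $15.40 + 50 @ $16.65 + 212 @ $20.00 = $17,771.60

FIFO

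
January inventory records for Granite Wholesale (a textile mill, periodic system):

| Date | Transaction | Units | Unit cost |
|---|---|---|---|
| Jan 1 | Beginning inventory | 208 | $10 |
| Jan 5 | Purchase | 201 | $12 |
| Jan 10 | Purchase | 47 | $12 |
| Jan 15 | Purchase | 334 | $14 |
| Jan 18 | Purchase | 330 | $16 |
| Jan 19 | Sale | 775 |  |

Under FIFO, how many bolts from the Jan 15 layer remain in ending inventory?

Jan 19, 775 sold [FIFO — oldest first]: 208 @ $10 + 201 @ $12 + 47 @ $12 + 319 @ $14 = $9,522
Ending inventory: 15 @ $14 + 330 @ $16 = $5,490
Check: goods available $15,012 = COGS $9,522 + ending $5,490

15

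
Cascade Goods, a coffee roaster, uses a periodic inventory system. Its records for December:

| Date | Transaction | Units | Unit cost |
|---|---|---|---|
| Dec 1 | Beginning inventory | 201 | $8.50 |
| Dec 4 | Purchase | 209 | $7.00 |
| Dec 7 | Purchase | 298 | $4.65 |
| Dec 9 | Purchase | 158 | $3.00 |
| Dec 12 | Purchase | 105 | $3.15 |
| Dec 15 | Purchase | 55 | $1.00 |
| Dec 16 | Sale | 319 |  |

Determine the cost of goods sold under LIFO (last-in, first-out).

Dec 16, 319 sold [LIFO — newest first]: 55 @ $1.00 + 105 @ $3.15 + 158 @ $3.00 + 1 @ $4.65 = $864.40
Ending inventory: 201 @ $8.50 + 209 @ $7.00 + 297 @ $4.65 = $4,552.55
Check: goods available $5,416.95 = COGS $864.40 + ending $4,552.55

COGS = $864.40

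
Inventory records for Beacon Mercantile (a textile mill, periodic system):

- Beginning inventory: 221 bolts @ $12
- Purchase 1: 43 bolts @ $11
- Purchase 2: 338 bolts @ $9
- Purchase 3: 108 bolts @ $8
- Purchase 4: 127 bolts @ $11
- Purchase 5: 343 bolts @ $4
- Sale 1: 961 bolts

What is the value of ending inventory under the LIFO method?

Sale 1 (961) [LIFO — newest first]: 343 @ $4 + 127 @ $11 + 108 @ $8 + 338 @ $9 + 43 @ $11 + 2 @ $12 = $7,172
Ending inventory: 219 @ $12 = $2,628
Check: goods available $9,800 = COGS $7,172 + ending $2,628

Ending inventory = $2,628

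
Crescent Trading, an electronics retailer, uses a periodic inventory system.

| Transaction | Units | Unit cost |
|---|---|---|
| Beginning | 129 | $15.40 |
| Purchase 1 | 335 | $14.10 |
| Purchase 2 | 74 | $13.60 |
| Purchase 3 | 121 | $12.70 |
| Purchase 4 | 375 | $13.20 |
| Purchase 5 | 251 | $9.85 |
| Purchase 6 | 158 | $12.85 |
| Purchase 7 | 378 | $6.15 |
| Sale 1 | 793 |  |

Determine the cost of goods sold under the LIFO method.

Sale 1 (793) [LIFO — newest first]: 378 @ $6.15 + 158 @ $12.85 + 251 @ $9.85 + 6 @ $13.20 = $6,906.55
Ending inventory: 129 @ $15.40 + 335 @ $14.10 + 74 @ $13.60 + 121 @ $12.70 + 369 @ $13.20 = $14,124.00
Check: goods available $21,030.55 = COGS $6,906.55 + ending $14,124.00

COGS = $6,906.55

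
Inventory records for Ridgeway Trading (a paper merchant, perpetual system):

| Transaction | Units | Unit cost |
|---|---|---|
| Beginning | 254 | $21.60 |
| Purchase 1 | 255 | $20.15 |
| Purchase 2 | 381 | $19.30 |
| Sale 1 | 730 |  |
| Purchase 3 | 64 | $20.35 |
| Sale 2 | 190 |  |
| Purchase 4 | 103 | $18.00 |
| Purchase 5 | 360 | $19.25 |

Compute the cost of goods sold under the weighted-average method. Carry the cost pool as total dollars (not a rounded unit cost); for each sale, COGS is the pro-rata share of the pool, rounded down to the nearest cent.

COGS = $18,592.09

After Beginning: 254 on hand, pool $5,486.40 (≈ $21.6000 each)
After Purchase 1: 509 on hand, pool $10,624.65 (≈ $20.8736 each)
After Purchase 2: 890 on hand, pool $17,977.95 (≈ $20.1999 each)
Sale 1, sell 730: 730/890 × $17,977.95 → $14,745.95
After Purchase 3: 224 on hand, pool $4,534.40 (≈ $20.2429 each)
Sale 2, sell 190: 190/224 × $4,534.40 → $3,846.14
After Purchase 4: 137 on hand, pool $2,542.26 (≈ $18.5566 each)
After Purchase 5: 497 on hand, pool $9,472.26 (≈ $19.0589 each)
Total COGS = $14,745.95 + $3,846.14 = $18,592.09
Ending inventory (cost pool remaining) = $9,472.26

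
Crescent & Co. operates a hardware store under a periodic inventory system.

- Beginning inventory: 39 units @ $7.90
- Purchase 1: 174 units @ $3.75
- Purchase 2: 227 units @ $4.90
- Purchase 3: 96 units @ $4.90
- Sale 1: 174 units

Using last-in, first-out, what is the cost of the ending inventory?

Ending inventory = $1,690.70

Sale 1 (174) [LIFO — newest first]: 96 @ $4.90 + 78 @ $4.90 = $852.60
Ending inventory: 39 @ $7.90 + 174 @ $3.75 + 149 @ $4.90 = $1,690.70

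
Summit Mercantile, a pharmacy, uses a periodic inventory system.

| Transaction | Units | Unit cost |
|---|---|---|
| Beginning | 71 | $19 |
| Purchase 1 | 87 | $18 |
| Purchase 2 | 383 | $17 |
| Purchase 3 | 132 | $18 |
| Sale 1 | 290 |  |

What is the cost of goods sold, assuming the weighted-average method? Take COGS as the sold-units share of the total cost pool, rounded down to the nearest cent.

Sale 1, sell 290: 290/673 × $11,802.00 → $5,085.55
Ending inventory (cost pool remaining) = $6,716.45

COGS = $5,085.55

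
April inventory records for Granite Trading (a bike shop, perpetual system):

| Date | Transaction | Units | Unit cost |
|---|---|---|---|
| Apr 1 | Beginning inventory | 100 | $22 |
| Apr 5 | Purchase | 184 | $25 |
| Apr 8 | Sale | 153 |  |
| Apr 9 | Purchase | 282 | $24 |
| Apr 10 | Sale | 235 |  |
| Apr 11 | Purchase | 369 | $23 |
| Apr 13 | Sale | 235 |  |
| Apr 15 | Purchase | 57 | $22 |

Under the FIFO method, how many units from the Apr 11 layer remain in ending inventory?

Apr 8, 153 sold [FIFO — oldest first]: 100 @ $22 + 53 @ $25 = $3,525
Apr 10, 235 sold [FIFO — oldest first]: 131 @ $25 + 104 @ $24 = $5,771
Apr 13, 235 sold [FIFO — oldest first]: 178 @ $24 + 57 @ $23 = $5,583
Total COGS = $3,525 + $5,771 + $5,583 = $14,879
Ending inventory: 312 @ $23 + 57 @ $22 = $8,430

312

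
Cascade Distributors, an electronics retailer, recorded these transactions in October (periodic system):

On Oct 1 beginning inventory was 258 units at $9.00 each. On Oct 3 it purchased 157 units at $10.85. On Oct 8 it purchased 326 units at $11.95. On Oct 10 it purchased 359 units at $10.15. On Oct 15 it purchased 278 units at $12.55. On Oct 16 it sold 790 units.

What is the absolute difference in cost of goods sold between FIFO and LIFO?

FIFO COGS: 258 @ $9.00 + 157 @ $10.85 + 326 @ $11.95 + 49 @ $10.15 = $8,418.50
LIFO COGS: 278 @ $12.55 + 359 @ $10.15 + 153 @ $11.95 = $8,961.10
Difference = |$8,418.50 − $8,961.10| = $542.60

$542.60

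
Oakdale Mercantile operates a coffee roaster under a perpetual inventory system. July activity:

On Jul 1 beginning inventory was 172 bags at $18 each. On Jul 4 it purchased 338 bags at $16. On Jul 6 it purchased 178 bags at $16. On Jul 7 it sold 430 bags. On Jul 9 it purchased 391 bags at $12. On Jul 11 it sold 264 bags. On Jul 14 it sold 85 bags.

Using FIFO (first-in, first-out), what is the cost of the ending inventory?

Ending inventory = $3,600

Jul 7, 430 sold [FIFO — oldest first]: 172 @ $18 + 258 @ $16 = $7,224
Jul 11, 264 sold [FIFO — oldest first]: 80 @ $16 + 178 @ $16 + 6 @ $12 = $4,200
Jul 14, 85 sold [FIFO — oldest first]: 85 @ $12 = $1,020
Total COGS = $7,224 + $4,200 + $1,020 = $12,444
Ending inventory: 300 @ $12 = $3,600
Check: goods available $16,044 = COGS $12,444 + ending $3,600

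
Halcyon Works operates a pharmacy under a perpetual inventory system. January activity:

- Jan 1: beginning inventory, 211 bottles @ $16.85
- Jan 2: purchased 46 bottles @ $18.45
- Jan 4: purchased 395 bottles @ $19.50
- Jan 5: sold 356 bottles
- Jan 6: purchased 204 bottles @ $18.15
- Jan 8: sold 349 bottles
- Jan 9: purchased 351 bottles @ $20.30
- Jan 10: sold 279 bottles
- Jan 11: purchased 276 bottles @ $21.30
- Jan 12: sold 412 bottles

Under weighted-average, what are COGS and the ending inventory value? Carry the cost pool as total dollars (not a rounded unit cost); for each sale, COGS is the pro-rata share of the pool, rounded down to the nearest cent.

After Jan 1: 211 on hand, pool $3,555.35 (≈ $16.8500 each)
After Jan 2: 257 on hand, pool $4,404.05 (≈ $17.1364 each)
After Jan 4: 652 on hand, pool $12,106.55 (≈ $18.5683 each)
Jan 5, sell 356: 356/652 × $12,106.55 → $6,610.32
After Jan 6: 500 on hand, pool $9,198.83 (≈ $18.3977 each)
Jan 8, sell 349: 349/500 × $9,198.83 → $6,420.78
After Jan 9: 502 on hand, pool $9,903.35 (≈ $19.7278 each)
Jan 10, sell 279: 279/502 × $9,903.35 → $5,504.05
After Jan 11: 499 on hand, pool $10,278.10 (≈ $20.5974 each)
Jan 12, sell 412: 412/499 × $10,278.10 → $8,486.12
Total COGS = $6,610.32 + $6,420.78 + $5,504.05 + $8,486.12 = $27,021.27
Ending inventory (cost pool remaining) = $1,791.98

COGS = $27,021.27; ending inventory = $1,791.98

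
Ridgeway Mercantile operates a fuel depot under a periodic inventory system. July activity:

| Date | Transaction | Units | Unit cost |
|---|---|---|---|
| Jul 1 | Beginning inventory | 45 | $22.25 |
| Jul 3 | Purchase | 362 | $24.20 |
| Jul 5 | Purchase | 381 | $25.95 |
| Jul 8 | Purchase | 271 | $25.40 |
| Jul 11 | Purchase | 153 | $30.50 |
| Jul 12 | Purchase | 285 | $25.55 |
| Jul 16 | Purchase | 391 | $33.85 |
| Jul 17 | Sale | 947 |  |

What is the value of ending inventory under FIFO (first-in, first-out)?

Ending inventory = $28,028.40

Jul 17, 947 sold [FIFO — oldest first]: 45 @ $22.25 + 362 @ $24.20 + 381 @ $25.95 + 159 @ $25.40 = $23,687.20
Ending inventory: 112 @ $25.40 + 153 @ $30.50 + 285 @ $25.55 + 391 @ $33.85 = $28,028.40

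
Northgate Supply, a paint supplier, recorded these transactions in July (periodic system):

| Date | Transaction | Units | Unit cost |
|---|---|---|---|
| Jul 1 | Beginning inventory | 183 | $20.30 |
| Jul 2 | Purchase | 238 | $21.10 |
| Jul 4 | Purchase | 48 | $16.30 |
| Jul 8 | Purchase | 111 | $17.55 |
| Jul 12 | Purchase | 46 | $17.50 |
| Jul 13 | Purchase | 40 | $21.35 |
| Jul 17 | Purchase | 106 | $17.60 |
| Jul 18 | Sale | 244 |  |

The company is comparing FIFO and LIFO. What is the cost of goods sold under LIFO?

FIFO COGS: 183 @ $20.30 + 61 @ $21.10 = $5,002.00
LIFO COGS: 106 @ $17.60 + 40 @ $21.35 + 46 @ $17.50 + 52 @ $17.55 = $4,437.20

COGS = $4,437.20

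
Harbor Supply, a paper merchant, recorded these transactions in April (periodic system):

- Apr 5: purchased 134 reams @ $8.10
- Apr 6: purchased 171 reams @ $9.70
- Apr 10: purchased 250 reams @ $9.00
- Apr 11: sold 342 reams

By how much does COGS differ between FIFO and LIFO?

$65.30

FIFO COGS: 134 @ $8.10 + 171 @ $9.70 + 37 @ $9.00 = $3,077.10
LIFO COGS: 250 @ $9.00 + 92 @ $9.70 = $3,142.40
Difference = |$3,077.10 − $3,142.40| = $65.30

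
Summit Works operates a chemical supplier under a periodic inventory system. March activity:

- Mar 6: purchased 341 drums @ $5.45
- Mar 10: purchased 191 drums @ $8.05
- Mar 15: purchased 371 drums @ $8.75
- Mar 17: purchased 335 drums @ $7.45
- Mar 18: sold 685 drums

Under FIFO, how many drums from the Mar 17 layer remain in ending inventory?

335

Mar 18, 685 sold [FIFO — oldest first]: 341 @ $5.45 + 191 @ $8.05 + 153 @ $8.75 = $4,734.75
Ending inventory: 218 @ $8.75 + 335 @ $7.45 = $4,403.25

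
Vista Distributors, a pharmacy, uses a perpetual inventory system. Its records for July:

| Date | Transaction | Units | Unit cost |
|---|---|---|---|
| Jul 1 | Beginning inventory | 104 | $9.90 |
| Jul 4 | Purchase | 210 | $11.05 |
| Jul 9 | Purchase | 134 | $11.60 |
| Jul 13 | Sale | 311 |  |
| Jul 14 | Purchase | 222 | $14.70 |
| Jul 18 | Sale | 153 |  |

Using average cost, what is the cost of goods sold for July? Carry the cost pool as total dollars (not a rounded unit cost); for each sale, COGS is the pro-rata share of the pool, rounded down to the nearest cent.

COGS = $5,434.68

After Jul 1: 104 on hand, pool $1,029.60 (≈ $9.9000 each)
After Jul 4: 314 on hand, pool $3,350.10 (≈ $10.6691 each)
After Jul 9: 448 on hand, pool $4,904.50 (≈ $10.9475 each)
Jul 13, sell 311: 311/448 × $4,904.50 → $3,404.68
After Jul 14: 359 on hand, pool $4,763.22 (≈ $13.2680 each)
Jul 18, sell 153: 153/359 × $4,763.22 → $2,030.00
Total COGS = $3,404.68 + $2,030.00 = $5,434.68
Ending inventory (cost pool remaining) = $2,733.22
Check: goods available $8,167.90 = COGS $5,434.68 + ending $2,733.22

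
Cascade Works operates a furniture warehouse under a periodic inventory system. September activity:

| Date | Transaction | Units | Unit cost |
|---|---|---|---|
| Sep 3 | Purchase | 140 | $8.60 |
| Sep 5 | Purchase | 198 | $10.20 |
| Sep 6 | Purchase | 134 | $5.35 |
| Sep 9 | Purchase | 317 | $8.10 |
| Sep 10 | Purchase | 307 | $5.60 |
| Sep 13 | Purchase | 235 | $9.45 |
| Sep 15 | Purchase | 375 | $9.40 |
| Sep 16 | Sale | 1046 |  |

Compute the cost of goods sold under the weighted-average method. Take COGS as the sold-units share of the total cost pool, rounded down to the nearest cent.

COGS = $8,567.35

Sep 16, sell 1046: 1046/1706 × $13,973.15 → $8,567.35
Ending inventory (cost pool remaining) = $5,405.80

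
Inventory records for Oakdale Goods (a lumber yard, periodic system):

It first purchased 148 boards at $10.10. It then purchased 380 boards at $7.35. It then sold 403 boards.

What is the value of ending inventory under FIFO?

Ending inventory = $918.75

Sale 1 (403) [FIFO — oldest first]: 148 @ $10.10 + 255 @ $7.35 = $3,369.05
Ending inventory: 125 @ $7.35 = $918.75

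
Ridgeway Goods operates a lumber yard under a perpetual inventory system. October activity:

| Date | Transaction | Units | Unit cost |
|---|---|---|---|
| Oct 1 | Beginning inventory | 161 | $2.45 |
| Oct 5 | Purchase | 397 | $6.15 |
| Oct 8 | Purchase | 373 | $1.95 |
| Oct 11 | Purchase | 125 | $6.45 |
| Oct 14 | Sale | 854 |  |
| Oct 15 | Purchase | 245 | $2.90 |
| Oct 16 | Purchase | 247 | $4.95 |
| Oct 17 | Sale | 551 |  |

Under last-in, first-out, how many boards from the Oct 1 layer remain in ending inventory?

143

Oct 14, 854 sold [LIFO — newest first]: 125 @ $6.45 + 373 @ $1.95 + 356 @ $6.15 = $3,723.00
Oct 17, 551 sold [LIFO — newest first]: 247 @ $4.95 + 245 @ $2.90 + 41 @ $6.15 + 18 @ $2.45 = $2,229.40
Total COGS = $3,723.00 + $2,229.40 = $5,952.40
Ending inventory: 143 @ $2.45 = $350.35
Check: goods available $6,302.75 = COGS $5,952.40 + ending $350.35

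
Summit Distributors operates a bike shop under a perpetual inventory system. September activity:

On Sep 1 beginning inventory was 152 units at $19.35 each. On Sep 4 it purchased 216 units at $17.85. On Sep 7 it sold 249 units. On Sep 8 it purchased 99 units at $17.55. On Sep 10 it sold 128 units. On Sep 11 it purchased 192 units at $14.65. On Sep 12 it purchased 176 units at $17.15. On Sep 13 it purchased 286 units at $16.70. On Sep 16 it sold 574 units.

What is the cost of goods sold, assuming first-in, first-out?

COGS = $16,302.65

Sep 7, 249 sold [FIFO — oldest first]: 152 @ $19.35 + 97 @ $17.85 = $4,672.65
Sep 10, 128 sold [FIFO — oldest first]: 119 @ $17.85 + 9 @ $17.55 = $2,282.10
Sep 16, 574 sold [FIFO — oldest first]: 90 @ $17.55 + 192 @ $14.65 + 176 @ $17.15 + 116 @ $16.70 = $9,347.90
Total COGS = $4,672.65 + $2,282.10 + $9,347.90 = $16,302.65
Ending inventory: 170 @ $16.70 = $2,839.00
Check: goods available $19,141.65 = COGS $16,302.65 + ending $2,839.00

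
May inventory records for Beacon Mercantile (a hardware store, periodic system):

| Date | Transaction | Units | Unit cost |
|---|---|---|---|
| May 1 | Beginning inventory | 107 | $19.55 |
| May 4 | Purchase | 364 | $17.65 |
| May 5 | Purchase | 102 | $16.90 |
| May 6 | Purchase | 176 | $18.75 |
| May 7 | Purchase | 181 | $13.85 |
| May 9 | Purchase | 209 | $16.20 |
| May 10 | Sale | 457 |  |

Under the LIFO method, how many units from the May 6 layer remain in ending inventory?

May 10, 457 sold [LIFO — newest first]: 209 @ $16.20 + 181 @ $13.85 + 67 @ $18.75 = $7,148.90
Ending inventory: 107 @ $19.55 + 364 @ $17.65 + 102 @ $16.90 + 109 @ $18.75 = $12,284.00

109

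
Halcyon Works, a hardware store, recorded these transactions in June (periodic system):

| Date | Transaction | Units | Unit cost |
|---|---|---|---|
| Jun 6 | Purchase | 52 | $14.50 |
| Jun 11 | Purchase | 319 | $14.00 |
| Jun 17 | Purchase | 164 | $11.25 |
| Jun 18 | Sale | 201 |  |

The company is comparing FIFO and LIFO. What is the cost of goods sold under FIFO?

FIFO COGS: 52 @ $14.50 + 149 @ $14.00 = $2,840.00
LIFO COGS: 164 @ $11.25 + 37 @ $14.00 = $2,363.00

COGS = $2,840.00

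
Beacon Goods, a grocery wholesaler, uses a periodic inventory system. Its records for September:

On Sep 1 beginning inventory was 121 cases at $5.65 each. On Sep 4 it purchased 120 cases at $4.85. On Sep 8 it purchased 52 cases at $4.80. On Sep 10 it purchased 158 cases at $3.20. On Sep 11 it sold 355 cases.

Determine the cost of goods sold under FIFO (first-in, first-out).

COGS = $1,713.65

Sep 11, 355 sold [FIFO — oldest first]: 121 @ $5.65 + 120 @ $4.85 + 52 @ $4.80 + 62 @ $3.20 = $1,713.65
Ending inventory: 96 @ $3.20 = $307.20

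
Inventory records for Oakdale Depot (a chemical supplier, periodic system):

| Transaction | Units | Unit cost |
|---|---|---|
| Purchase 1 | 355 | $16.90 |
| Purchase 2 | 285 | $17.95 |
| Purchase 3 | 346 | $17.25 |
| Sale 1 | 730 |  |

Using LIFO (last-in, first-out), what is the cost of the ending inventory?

Sale 1 (730) [LIFO — newest first]: 346 @ $17.25 + 285 @ $17.95 + 99 @ $16.90 = $12,757.35
Ending inventory: 256 @ $16.90 = $4,326.40

Ending inventory = $4,326.40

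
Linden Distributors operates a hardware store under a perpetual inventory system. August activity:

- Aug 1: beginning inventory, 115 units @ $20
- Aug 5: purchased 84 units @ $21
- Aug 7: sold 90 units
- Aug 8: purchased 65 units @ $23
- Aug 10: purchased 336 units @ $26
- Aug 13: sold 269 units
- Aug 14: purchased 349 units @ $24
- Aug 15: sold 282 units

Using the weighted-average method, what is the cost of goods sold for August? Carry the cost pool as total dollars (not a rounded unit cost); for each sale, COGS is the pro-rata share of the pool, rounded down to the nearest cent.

COGS = $15,225.46

After Aug 1: 115 on hand, pool $2,300.00 (≈ $20.0000 each)
After Aug 5: 199 on hand, pool $4,064.00 (≈ $20.4221 each)
Aug 7, sell 90: 90/199 × $4,064.00 → $1,837.98
After Aug 8: 174 on hand, pool $3,721.02 (≈ $21.3852 each)
After Aug 10: 510 on hand, pool $12,457.02 (≈ $24.4255 each)
Aug 13, sell 269: 269/510 × $12,457.02 → $6,570.46
After Aug 14: 590 on hand, pool $14,262.56 (≈ $24.1738 each)
Aug 15, sell 282: 282/590 × $14,262.56 → $6,817.02
Total COGS = $1,837.98 + $6,570.46 + $6,817.02 = $15,225.46
Ending inventory (cost pool remaining) = $7,445.54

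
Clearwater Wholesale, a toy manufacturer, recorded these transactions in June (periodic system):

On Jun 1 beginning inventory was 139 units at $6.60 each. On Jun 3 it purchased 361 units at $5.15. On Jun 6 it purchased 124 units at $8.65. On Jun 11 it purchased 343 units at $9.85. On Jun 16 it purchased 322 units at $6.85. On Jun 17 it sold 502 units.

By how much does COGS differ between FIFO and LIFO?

FIFO COGS: 139 @ $6.60 + 361 @ $5.15 + 2 @ $8.65 = $2,793.85
LIFO COGS: 322 @ $6.85 + 180 @ $9.85 = $3,978.70
Difference = |$2,793.85 − $3,978.70| = $1,184.85

$1,184.85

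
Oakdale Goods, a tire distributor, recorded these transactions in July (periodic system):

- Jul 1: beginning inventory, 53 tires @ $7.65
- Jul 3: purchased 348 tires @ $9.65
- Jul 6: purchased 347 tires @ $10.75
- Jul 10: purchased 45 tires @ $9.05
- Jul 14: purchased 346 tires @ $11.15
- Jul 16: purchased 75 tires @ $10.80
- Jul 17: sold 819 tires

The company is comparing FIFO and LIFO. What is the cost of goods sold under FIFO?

FIFO COGS: 53 @ $7.65 + 348 @ $9.65 + 347 @ $10.75 + 45 @ $9.05 + 26 @ $11.15 = $8,191.05
LIFO COGS: 75 @ $10.80 + 346 @ $11.15 + 45 @ $9.05 + 347 @ $10.75 + 6 @ $9.65 = $8,863.30

COGS = $8,191.05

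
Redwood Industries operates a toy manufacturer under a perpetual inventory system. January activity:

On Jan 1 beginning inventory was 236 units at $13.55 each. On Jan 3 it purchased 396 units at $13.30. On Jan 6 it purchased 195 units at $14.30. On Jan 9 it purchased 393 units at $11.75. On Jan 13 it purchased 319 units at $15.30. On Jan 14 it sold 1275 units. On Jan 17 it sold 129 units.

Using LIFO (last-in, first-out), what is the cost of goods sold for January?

Jan 14, 1275 sold [LIFO — newest first]: 319 @ $15.30 + 393 @ $11.75 + 195 @ $14.30 + 368 @ $13.30 = $17,181.35
Jan 17, 129 sold [LIFO — newest first]: 28 @ $13.30 + 101 @ $13.55 = $1,740.95
Total COGS = $17,181.35 + $1,740.95 = $18,922.30
Ending inventory: 135 @ $13.55 = $1,829.25
Check: goods available $20,751.55 = COGS $18,922.30 + ending $1,829.25

COGS = $18,922.30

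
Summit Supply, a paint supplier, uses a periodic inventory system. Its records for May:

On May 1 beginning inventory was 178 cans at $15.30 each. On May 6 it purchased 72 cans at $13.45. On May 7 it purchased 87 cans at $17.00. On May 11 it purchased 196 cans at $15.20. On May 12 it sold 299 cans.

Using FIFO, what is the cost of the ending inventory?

Ending inventory = $3,625.20

May 12, 299 sold [FIFO — oldest first]: 178 @ $15.30 + 72 @ $13.45 + 49 @ $17.00 = $4,524.80
Ending inventory: 38 @ $17.00 + 196 @ $15.20 = $3,625.20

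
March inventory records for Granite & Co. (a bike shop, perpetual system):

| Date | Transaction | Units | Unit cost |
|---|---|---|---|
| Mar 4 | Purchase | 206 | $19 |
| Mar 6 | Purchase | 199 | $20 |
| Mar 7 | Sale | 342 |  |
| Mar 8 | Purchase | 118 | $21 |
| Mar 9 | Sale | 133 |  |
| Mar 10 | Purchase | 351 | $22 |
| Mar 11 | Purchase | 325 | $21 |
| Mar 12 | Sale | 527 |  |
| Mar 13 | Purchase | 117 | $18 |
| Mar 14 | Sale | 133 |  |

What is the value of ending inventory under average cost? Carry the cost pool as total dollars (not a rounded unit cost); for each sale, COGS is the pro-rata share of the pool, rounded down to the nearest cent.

After Mar 4: 206 on hand, pool $3,914.00 (≈ $19.0000 each)
After Mar 6: 405 on hand, pool $7,894.00 (≈ $19.4914 each)
Mar 7, sell 342: 342/405 × $7,894.00 → $6,666.04
After Mar 8: 181 on hand, pool $3,705.96 (≈ $20.4749 each)
Mar 9, sell 133: 133/181 × $3,705.96 → $2,723.16
After Mar 10: 399 on hand, pool $8,704.80 (≈ $21.8165 each)
After Mar 11: 724 on hand, pool $15,529.80 (≈ $21.4500 each)
Mar 12, sell 527: 527/724 × $15,529.80 → $11,304.15
After Mar 13: 314 on hand, pool $6,331.65 (≈ $20.1645 each)
Mar 14, sell 133: 133/314 × $6,331.65 → $2,681.87
Total COGS = $6,666.04 + $2,723.16 + $11,304.15 + $2,681.87 = $23,375.22
Ending inventory (cost pool remaining) = $3,649.78
Check: goods available $27,025.00 = COGS $23,375.22 + ending $3,649.78

Ending inventory = $3,649.78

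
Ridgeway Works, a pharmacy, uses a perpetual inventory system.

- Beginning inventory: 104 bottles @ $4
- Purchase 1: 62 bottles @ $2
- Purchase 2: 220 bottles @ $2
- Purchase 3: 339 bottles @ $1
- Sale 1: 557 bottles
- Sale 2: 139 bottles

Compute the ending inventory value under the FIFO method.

Ending inventory = $29

Sale 1 (557) [FIFO — oldest first]: 104 @ $4 + 62 @ $2 + 220 @ $2 + 171 @ $1 = $1,151
Sale 2 (139) [FIFO — oldest first]: 139 @ $1 = $139
Total COGS = $1,151 + $139 = $1,290
Ending inventory: 29 @ $1 = $29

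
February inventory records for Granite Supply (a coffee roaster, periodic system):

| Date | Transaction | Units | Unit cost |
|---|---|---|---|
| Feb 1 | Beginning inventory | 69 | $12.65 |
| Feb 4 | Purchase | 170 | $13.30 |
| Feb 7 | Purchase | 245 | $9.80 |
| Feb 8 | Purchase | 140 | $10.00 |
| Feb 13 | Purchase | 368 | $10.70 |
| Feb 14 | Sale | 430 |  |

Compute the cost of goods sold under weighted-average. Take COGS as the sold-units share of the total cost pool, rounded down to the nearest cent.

Feb 14, sell 430: 430/992 × $10,872.45 → $4,712.85
Ending inventory (cost pool remaining) = $6,159.60

COGS = $4,712.85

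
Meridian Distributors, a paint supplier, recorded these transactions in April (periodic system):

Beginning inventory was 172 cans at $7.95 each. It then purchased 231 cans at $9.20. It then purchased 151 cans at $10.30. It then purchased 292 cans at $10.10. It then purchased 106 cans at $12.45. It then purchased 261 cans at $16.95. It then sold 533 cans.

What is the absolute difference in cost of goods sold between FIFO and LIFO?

FIFO COGS: 172 @ $7.95 + 231 @ $9.20 + 130 @ $10.30 = $4,831.60
LIFO COGS: 261 @ $16.95 + 106 @ $12.45 + 166 @ $10.10 = $7,420.25
Difference = |$4,831.60 − $7,420.25| = $2,588.65

$2,588.65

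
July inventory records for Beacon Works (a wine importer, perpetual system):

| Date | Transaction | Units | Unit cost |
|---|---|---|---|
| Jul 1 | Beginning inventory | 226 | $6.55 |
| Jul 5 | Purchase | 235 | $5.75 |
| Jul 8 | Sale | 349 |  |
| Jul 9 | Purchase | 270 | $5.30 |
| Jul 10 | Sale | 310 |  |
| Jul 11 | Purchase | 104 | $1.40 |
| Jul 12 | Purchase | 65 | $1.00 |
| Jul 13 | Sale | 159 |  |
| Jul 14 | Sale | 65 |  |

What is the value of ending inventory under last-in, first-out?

Ending inventory = $111.35

Jul 8, 349 sold [LIFO — newest first]: 235 @ $5.75 + 114 @ $6.55 = $2,097.95
Jul 10, 310 sold [LIFO — newest first]: 270 @ $5.30 + 40 @ $6.55 = $1,693.00
Jul 13, 159 sold [LIFO — newest first]: 65 @ $1.00 + 94 @ $1.40 = $196.60
Jul 14, 65 sold [LIFO — newest first]: 10 @ $1.40 + 55 @ $6.55 = $374.25
Total COGS = $2,097.95 + $1,693.00 + $196.60 + $374.25 = $4,361.80
Ending inventory: 17 @ $6.55 = $111.35
Check: goods available $4,473.15 = COGS $4,361.80 + ending $111.35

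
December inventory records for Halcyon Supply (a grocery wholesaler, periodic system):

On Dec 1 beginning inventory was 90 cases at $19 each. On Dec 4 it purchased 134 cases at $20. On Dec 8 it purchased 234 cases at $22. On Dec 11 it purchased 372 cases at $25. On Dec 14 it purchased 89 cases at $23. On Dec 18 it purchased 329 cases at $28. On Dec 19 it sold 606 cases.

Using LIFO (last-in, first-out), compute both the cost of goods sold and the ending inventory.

Dec 19, 606 sold [LIFO — newest first]: 329 @ $28 + 89 @ $23 + 188 @ $25 = $15,959
Ending inventory: 90 @ $19 + 134 @ $20 + 234 @ $22 + 184 @ $25 = $14,138
Check: goods available $30,097 = COGS $15,959 + ending $14,138

COGS = $15,959; ending inventory = $14,138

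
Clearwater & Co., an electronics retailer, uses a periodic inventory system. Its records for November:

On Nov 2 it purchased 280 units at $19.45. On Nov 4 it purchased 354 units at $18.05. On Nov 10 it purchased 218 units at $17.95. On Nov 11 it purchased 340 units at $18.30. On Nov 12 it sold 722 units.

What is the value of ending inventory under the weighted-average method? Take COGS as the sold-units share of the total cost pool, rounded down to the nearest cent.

Nov 12, sell 722: 722/1192 × $21,970.80 → $13,307.81
Ending inventory (cost pool remaining) = $8,662.99

Ending inventory = $8,662.99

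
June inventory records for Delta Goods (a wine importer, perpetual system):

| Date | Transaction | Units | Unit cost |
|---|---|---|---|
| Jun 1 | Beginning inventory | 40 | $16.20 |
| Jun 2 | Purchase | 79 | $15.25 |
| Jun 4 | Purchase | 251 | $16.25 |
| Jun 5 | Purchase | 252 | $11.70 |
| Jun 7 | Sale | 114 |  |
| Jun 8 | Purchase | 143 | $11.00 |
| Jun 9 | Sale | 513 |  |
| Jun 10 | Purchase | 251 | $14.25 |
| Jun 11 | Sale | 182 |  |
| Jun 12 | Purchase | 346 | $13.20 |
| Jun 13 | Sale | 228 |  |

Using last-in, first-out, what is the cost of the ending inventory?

Jun 7, 114 sold [LIFO — newest first]: 114 @ $11.70 = $1,333.80
Jun 9, 513 sold [LIFO — newest first]: 143 @ $11.00 + 138 @ $11.70 + 232 @ $16.25 = $6,957.60
Jun 11, 182 sold [LIFO — newest first]: 182 @ $14.25 = $2,593.50
Jun 13, 228 sold [LIFO — newest first]: 228 @ $13.20 = $3,009.60
Total COGS = $1,333.80 + $6,957.60 + $2,593.50 + $3,009.60 = $13,894.50
Ending inventory: 40 @ $16.20 + 79 @ $15.25 + 19 @ $16.25 + 69 @ $14.25 + 118 @ $13.20 = $4,702.35

Ending inventory = $4,702.35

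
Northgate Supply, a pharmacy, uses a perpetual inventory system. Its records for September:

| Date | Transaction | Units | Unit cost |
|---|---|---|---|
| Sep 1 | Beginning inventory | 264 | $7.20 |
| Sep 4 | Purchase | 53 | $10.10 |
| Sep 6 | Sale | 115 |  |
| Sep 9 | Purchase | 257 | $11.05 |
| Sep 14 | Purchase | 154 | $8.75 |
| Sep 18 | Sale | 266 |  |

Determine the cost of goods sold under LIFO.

COGS = $3,566.80

Sep 6, 115 sold [LIFO — newest first]: 53 @ $10.10 + 62 @ $7.20 = $981.70
Sep 18, 266 sold [LIFO — newest first]: 154 @ $8.75 + 112 @ $11.05 = $2,585.10
Total COGS = $981.70 + $2,585.10 = $3,566.80
Ending inventory: 202 @ $7.20 + 145 @ $11.05 = $3,056.65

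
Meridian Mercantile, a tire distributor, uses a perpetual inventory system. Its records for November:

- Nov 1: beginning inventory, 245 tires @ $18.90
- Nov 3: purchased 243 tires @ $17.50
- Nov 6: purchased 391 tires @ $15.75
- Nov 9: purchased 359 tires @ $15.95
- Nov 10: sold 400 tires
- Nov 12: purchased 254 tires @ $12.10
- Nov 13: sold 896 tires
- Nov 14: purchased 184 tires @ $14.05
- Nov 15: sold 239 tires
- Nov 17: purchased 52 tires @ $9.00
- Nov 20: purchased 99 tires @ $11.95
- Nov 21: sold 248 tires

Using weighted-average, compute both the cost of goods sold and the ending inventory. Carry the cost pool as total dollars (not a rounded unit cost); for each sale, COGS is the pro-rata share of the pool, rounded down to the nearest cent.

After Nov 1: 245 on hand, pool $4,630.50 (≈ $18.9000 each)
After Nov 3: 488 on hand, pool $8,883.00 (≈ $18.2029 each)
After Nov 6: 879 on hand, pool $15,041.25 (≈ $17.1118 each)
After Nov 9: 1238 on hand, pool $20,767.30 (≈ $16.7749 each)
Nov 10, sell 400: 400/1238 × $20,767.30 → $6,709.95
After Nov 12: 1092 on hand, pool $17,130.75 (≈ $15.6875 each)
Nov 13, sell 896: 896/1092 × $17,130.75 → $14,056.00
After Nov 14: 380 on hand, pool $5,659.95 (≈ $14.8946 each)
Nov 15, sell 239: 239/380 × $5,659.95 → $3,559.81
After Nov 17: 193 on hand, pool $2,568.14 (≈ $13.3064 each)
After Nov 20: 292 on hand, pool $3,751.19 (≈ $12.8465 each)
Nov 21, sell 248: 248/292 × $3,751.19 → $3,185.94
Total COGS = $6,709.95 + $14,056.00 + $3,559.81 + $3,185.94 = $27,511.70
Ending inventory (cost pool remaining) = $565.25

COGS = $27,511.70; ending inventory = $565.25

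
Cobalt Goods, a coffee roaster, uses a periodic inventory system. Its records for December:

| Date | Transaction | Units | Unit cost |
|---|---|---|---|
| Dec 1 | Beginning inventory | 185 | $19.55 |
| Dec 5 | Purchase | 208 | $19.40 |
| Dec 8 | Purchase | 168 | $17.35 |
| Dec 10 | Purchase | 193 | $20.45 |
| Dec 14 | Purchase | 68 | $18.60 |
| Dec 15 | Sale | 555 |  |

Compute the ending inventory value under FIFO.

Ending inventory = $5,315.75

Dec 15, 555 sold [FIFO — oldest first]: 185 @ $19.55 + 208 @ $19.40 + 162 @ $17.35 = $10,462.65
Ending inventory: 6 @ $17.35 + 193 @ $20.45 + 68 @ $18.60 = $5,315.75
Check: goods available $15,778.40 = COGS $10,462.65 + ending $5,315.75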